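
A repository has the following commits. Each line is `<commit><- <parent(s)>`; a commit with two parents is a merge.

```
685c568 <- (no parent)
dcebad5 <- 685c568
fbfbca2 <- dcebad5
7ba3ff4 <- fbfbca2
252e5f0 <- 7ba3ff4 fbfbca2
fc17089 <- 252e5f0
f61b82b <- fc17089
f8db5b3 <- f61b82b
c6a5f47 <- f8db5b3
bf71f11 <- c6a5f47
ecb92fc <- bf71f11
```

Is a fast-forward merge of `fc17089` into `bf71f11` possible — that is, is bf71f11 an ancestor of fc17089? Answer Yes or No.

No

A fast-forward from bf71f11 to fc17089 is possible iff bf71f11 is an ancestor of fc17089.
Ancestors of fc17089: {252e5f0, 685c568, 7ba3ff4, dcebad5, fbfbca2, fc17089}.
bf71f11 is not among them, so fast-forward is not possible.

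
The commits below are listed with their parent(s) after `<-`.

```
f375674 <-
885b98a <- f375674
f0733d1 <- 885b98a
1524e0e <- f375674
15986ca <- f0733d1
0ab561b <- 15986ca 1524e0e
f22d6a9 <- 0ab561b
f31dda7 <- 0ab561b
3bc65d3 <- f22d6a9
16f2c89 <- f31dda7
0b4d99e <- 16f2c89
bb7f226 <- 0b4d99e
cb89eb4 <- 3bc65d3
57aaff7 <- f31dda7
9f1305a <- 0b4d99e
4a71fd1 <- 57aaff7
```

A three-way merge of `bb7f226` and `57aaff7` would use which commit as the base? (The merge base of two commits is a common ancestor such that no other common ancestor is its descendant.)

f31dda7

Ancestors of bb7f226: {0ab561b, 0b4d99e, 1524e0e, 15986ca, 16f2c89, 885b98a, bb7f226, f0733d1, f31dda7, f375674}.
Ancestors of 57aaff7: {0ab561b, 1524e0e, 15986ca, 57aaff7, 885b98a, f0733d1, f31dda7, f375674}.
Common ancestors: {0ab561b, 1524e0e, 15986ca, 885b98a, f0733d1, f31dda7, f375674}.
Among these, f31dda7 is not an ancestor of any other common ancestor — it is the merge base.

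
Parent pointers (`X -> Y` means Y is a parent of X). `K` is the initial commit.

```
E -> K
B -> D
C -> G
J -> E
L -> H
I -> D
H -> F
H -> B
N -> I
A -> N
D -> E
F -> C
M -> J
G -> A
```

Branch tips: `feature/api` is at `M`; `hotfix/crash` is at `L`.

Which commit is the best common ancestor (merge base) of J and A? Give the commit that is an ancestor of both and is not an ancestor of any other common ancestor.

Ancestors of J: {E, J, K}.
Ancestors of A: {A, D, E, I, K, N}.
Common ancestors: {E, K}.
Among these, E is not an ancestor of any other common ancestor — it is the merge base.

E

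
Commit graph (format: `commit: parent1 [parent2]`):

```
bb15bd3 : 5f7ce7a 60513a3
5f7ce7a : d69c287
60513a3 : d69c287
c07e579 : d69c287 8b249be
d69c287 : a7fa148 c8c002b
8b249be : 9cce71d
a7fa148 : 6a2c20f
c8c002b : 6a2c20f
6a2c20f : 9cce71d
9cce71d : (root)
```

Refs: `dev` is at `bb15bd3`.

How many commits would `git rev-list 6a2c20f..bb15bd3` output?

Reachable from bb15bd3: {5f7ce7a, 60513a3, 6a2c20f, 9cce71d, a7fa148, bb15bd3, c8c002b, d69c287}.
Reachable from 6a2c20f: {6a2c20f, 9cce71d}.
In bb15bd3's history but not 6a2c20f's: {5f7ce7a, 60513a3, a7fa148, bb15bd3, c8c002b, d69c287} — 6 commits.

6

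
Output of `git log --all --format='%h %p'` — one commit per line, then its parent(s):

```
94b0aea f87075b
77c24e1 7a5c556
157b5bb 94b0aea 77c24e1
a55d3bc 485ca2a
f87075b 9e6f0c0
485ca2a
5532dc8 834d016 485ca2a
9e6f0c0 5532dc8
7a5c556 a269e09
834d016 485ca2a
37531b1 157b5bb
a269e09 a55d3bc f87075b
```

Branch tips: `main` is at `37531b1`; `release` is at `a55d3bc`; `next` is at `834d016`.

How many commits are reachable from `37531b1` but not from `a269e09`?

Reachable from 37531b1: {157b5bb, 37531b1, 485ca2a, 5532dc8, 77c24e1, 7a5c556, 834d016, 94b0aea, 9e6f0c0, a269e09, a55d3bc, f87075b}.
Reachable from a269e09: {485ca2a, 5532dc8, 834d016, 9e6f0c0, a269e09, a55d3bc, f87075b}.
In 37531b1's history but not a269e09's: {157b5bb, 37531b1, 77c24e1, 7a5c556, 94b0aea} — 5 commits.

5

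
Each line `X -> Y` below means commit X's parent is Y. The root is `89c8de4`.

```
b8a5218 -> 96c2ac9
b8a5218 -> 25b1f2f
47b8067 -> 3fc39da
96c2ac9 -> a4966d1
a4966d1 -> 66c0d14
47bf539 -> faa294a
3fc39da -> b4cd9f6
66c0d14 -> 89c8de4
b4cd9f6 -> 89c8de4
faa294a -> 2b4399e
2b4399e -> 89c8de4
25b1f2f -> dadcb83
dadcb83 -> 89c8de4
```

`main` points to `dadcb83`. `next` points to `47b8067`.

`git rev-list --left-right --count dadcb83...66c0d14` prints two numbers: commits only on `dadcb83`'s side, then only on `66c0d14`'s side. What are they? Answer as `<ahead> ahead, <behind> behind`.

Reachable from dadcb83: {89c8de4, dadcb83}.
Reachable from 66c0d14: {66c0d14, 89c8de4}.
Only in dadcb83's history (ahead): {dadcb83} — 1.
Only in 66c0d14's history (behind): {66c0d14} — 1.

1 ahead, 1 behind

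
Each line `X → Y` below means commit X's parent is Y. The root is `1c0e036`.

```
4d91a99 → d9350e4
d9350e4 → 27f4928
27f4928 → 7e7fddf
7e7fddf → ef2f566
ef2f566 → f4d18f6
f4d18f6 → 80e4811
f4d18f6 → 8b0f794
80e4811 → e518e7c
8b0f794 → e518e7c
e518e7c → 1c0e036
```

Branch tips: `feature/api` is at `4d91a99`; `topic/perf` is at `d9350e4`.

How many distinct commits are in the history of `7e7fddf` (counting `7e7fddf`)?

Walking parent pointers from 7e7fddf: reachable set = {1c0e036, 7e7fddf, 80e4811, 8b0f794, e518e7c, ef2f566, f4d18f6}.
That is 7 commits.

7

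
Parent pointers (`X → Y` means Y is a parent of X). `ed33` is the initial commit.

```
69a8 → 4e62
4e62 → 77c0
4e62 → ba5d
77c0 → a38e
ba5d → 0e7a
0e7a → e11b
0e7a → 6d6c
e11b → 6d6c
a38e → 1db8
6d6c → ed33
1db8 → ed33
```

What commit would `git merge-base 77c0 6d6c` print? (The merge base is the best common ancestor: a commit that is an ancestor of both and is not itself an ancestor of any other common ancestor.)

Ancestors of 77c0: {1db8, 77c0, a38e, ed33}.
Ancestors of 6d6c: {6d6c, ed33}.
Common ancestors: {ed33}.
The only common ancestor is ed33, so it is the merge base.

ed33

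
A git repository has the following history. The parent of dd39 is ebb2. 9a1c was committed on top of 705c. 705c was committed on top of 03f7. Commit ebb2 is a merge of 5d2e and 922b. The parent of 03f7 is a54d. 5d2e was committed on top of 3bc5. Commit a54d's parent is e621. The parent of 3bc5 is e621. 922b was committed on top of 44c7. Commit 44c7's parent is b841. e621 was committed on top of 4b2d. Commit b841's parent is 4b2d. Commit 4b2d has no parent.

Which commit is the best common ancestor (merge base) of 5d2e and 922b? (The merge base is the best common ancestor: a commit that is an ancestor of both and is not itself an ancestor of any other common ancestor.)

4b2d

Ancestors of 5d2e: {3bc5, 4b2d, 5d2e, e621}.
Ancestors of 922b: {44c7, 4b2d, 922b, b841}.
Common ancestors: {4b2d}.
The only common ancestor is 4b2d, so it is the merge base.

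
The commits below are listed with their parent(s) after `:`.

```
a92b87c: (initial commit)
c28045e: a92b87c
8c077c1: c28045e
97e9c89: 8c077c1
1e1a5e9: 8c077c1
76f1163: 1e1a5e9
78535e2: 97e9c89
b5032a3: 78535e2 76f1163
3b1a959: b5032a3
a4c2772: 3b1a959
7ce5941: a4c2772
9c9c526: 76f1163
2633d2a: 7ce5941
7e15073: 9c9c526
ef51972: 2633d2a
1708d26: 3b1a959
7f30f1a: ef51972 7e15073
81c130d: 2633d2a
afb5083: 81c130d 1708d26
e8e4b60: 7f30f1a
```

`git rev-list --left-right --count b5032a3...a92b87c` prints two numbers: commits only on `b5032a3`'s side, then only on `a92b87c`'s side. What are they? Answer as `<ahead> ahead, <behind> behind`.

7 ahead, 0 behind

Reachable from b5032a3: {1e1a5e9, 76f1163, 78535e2, 8c077c1, 97e9c89, a92b87c, b5032a3, c28045e}.
Reachable from a92b87c: {a92b87c}.
Only in b5032a3's history (ahead): {1e1a5e9, 76f1163, 78535e2, 8c077c1, 97e9c89, b5032a3, c28045e} — 7.
Only in a92b87c's history (behind): {} — 0.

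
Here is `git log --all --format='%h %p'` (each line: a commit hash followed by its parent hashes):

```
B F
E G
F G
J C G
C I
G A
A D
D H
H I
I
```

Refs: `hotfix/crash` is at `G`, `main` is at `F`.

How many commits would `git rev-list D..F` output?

Reachable from F: {A, D, F, G, H, I}.
Reachable from D: {D, H, I}.
In F's history but not D's: {A, F, G} — 3 commits.

3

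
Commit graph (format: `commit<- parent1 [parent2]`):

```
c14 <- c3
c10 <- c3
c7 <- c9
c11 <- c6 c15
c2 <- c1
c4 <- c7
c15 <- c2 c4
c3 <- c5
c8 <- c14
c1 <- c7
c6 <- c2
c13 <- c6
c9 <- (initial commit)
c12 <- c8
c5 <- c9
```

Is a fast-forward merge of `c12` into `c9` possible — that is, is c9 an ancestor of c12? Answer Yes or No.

A fast-forward from c9 to c12 is possible iff c9 is an ancestor of c12.
Ancestors of c12: {c12, c14, c3, c5, c8, c9}.
c9 is among them, so fast-forward is possible.

Yes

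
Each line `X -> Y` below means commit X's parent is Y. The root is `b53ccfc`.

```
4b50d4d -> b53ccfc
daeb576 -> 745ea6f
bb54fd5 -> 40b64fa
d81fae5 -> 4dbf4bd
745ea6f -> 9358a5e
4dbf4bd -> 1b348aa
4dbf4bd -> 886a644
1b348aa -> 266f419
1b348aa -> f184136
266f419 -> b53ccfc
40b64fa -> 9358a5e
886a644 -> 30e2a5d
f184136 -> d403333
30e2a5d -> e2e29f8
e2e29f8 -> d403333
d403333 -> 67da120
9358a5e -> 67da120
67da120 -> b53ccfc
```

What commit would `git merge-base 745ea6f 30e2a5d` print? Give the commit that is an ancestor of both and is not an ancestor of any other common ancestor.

Ancestors of 745ea6f: {67da120, 745ea6f, 9358a5e, b53ccfc}.
Ancestors of 30e2a5d: {30e2a5d, 67da120, b53ccfc, d403333, e2e29f8}.
Common ancestors: {67da120, b53ccfc}.
Among these, 67da120 is not an ancestor of any other common ancestor — it is the merge base.

67da120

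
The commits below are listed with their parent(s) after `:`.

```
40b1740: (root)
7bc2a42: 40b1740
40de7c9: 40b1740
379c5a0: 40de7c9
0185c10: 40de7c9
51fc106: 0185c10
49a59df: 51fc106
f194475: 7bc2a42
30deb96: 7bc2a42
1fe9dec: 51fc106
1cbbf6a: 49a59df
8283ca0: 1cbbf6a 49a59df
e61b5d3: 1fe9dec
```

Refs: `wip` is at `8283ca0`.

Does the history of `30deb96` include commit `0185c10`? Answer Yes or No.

Ancestors of 30deb96: {30deb96, 40b1740, 7bc2a42}.
0185c10 is not in that set, so it is not an ancestor of 30deb96.

No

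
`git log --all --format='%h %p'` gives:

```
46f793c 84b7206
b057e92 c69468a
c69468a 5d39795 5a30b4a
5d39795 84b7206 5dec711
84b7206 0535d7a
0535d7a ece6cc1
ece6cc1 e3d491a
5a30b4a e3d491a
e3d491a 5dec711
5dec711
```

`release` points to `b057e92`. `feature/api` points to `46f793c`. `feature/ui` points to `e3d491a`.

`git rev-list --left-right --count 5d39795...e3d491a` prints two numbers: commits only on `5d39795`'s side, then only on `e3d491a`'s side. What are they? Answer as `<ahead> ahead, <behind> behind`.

4 ahead, 0 behind

Reachable from 5d39795: {0535d7a, 5d39795, 5dec711, 84b7206, e3d491a, ece6cc1}.
Reachable from e3d491a: {5dec711, e3d491a}.
Only in 5d39795's history (ahead): {0535d7a, 5d39795, 84b7206, ece6cc1} — 4.
Only in e3d491a's history (behind): {} — 0.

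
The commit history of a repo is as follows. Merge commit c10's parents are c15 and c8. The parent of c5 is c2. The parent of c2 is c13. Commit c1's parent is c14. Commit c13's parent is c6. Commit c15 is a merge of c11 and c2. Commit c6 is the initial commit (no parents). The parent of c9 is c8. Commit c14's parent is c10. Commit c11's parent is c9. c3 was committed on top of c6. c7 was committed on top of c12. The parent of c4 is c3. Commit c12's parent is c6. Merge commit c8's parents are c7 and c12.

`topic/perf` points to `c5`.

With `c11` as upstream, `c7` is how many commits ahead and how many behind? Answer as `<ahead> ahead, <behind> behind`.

0 ahead, 3 behind

Reachable from c7: {c12, c6, c7}.
Reachable from c11: {c11, c12, c6, c7, c8, c9}.
Only in c7's history (ahead): {} — 0.
Only in c11's history (behind): {c11, c8, c9} — 3.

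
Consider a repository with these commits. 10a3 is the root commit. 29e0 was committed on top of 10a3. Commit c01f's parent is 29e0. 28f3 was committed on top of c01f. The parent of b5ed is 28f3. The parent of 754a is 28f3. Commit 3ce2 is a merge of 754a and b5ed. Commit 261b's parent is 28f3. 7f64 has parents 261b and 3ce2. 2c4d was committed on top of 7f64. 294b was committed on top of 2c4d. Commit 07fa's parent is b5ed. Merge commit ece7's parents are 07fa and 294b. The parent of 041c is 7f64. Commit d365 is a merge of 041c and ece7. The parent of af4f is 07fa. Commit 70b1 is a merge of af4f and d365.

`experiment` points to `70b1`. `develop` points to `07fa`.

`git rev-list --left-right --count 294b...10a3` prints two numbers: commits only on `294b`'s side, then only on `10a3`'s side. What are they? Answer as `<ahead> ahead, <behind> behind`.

10 ahead, 0 behind

Reachable from 294b: {10a3, 261b, 28f3, 294b, 29e0, 2c4d, 3ce2, 754a, 7f64, b5ed, c01f}.
Reachable from 10a3: {10a3}.
Only in 294b's history (ahead): {261b, 28f3, 294b, 29e0, 2c4d, 3ce2, 754a, 7f64, b5ed, c01f} — 10.
Only in 10a3's history (behind): {} — 0.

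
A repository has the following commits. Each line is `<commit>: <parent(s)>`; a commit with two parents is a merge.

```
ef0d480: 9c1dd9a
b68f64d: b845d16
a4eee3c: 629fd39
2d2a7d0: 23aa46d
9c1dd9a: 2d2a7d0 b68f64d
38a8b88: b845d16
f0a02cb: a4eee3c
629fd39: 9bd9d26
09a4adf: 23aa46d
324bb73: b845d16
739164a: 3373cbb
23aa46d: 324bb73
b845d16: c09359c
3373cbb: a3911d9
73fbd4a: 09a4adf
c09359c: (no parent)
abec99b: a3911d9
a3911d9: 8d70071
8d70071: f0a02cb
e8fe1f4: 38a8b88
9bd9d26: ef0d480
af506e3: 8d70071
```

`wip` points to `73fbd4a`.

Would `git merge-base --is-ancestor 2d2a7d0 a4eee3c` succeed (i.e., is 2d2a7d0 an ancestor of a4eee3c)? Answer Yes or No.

Ancestors of a4eee3c (commits reachable by following parents): {23aa46d, 2d2a7d0, 324bb73, 629fd39, 9bd9d26, 9c1dd9a, a4eee3c, b68f64d, b845d16, c09359c, ef0d480}.
2d2a7d0 is in that set, so it is an ancestor of a4eee3c.

Yes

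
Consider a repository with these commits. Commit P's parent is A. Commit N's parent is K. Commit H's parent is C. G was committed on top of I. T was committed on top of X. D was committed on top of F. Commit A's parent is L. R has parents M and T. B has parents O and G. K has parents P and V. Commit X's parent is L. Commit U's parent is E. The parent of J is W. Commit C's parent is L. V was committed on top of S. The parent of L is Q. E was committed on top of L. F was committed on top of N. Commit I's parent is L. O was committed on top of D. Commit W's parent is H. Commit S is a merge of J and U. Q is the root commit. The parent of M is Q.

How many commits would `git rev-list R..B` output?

Reachable from B: {A, B, C, D, E, F, G, H, I, J, K, L, N, O, P, Q, S, U, V, W}.
Reachable from R: {L, M, Q, R, T, X}.
In B's history but not R's: {A, B, C, D, E, F, G, H, I, J, K, N, O, P, S, U, V, W} — 18 commits.

18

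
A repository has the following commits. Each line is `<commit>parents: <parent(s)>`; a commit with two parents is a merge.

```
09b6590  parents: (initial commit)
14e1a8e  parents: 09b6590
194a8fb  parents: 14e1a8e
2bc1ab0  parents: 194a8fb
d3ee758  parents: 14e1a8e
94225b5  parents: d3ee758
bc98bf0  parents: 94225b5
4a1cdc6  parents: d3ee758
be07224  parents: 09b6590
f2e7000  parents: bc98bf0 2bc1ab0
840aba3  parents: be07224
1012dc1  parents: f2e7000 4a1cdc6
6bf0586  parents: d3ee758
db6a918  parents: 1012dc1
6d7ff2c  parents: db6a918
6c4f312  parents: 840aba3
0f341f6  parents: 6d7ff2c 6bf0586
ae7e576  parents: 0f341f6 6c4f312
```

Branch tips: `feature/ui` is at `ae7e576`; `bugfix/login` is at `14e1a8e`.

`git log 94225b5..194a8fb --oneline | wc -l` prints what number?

Reachable from 194a8fb: {09b6590, 14e1a8e, 194a8fb}.
Reachable from 94225b5: {09b6590, 14e1a8e, 94225b5, d3ee758}.
In 194a8fb's history but not 94225b5's: {194a8fb} — 1 commit.

1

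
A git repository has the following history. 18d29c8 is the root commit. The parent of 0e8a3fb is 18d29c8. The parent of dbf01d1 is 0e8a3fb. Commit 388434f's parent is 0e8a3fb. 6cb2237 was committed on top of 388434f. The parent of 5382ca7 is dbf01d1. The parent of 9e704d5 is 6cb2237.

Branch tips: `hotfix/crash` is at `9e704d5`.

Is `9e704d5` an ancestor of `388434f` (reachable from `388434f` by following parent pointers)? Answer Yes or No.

Ancestors of 388434f: {0e8a3fb, 18d29c8, 388434f}.
9e704d5 is not in that set, so it is not an ancestor of 388434f.

No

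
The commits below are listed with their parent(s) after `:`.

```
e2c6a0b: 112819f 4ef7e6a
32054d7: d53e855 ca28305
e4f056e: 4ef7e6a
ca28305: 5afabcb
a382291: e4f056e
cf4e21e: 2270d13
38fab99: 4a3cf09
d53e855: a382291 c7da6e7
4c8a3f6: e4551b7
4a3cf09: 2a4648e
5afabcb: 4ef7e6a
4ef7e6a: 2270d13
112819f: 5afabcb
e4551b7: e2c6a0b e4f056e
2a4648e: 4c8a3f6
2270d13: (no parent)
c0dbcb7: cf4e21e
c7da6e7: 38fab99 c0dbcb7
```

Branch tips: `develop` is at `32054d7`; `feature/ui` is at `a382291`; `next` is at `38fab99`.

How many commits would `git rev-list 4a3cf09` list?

Walking parent pointers from 4a3cf09: reachable set = {112819f, 2270d13, 2a4648e, 4a3cf09, 4c8a3f6, 4ef7e6a, 5afabcb, e2c6a0b, e4551b7, e4f056e}.
That is 10 commits.

10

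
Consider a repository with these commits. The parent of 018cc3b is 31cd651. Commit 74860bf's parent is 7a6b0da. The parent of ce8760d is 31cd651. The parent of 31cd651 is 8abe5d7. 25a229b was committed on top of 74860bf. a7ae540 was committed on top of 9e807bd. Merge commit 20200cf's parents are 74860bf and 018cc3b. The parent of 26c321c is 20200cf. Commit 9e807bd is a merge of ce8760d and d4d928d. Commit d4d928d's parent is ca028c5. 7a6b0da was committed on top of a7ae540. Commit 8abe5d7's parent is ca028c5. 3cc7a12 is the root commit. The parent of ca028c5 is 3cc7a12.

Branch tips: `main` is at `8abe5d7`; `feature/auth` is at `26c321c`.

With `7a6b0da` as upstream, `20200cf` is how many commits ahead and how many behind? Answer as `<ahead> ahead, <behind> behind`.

3 ahead, 0 behind

Reachable from 20200cf: {018cc3b, 20200cf, 31cd651, 3cc7a12, 74860bf, 7a6b0da, 8abe5d7, 9e807bd, a7ae540, ca028c5, ce8760d, d4d928d}.
Reachable from 7a6b0da: {31cd651, 3cc7a12, 7a6b0da, 8abe5d7, 9e807bd, a7ae540, ca028c5, ce8760d, d4d928d}.
Only in 20200cf's history (ahead): {018cc3b, 20200cf, 74860bf} — 3.
Only in 7a6b0da's history (behind): {} — 0.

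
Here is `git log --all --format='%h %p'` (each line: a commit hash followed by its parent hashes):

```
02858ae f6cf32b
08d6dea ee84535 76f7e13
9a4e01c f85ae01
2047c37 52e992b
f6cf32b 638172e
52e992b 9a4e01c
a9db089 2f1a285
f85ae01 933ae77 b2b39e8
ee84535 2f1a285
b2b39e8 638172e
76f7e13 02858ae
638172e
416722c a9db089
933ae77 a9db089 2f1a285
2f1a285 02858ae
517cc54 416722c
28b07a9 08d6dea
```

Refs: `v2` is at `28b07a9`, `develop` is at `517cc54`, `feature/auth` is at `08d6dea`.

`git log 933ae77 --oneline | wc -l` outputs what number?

Walking parent pointers from 933ae77: reachable set = {02858ae, 2f1a285, 638172e, 933ae77, a9db089, f6cf32b}.
That is 6 commits.

6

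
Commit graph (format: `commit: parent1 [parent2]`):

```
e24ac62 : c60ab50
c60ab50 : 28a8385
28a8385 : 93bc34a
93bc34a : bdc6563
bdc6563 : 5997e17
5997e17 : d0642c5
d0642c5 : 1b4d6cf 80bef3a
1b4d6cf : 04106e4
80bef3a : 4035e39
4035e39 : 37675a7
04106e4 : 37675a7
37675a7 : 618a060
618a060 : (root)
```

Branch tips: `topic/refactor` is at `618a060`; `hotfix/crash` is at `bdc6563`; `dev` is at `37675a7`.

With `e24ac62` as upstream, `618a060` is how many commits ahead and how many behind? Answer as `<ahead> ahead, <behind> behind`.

0 ahead, 12 behind

Reachable from 618a060: {618a060}.
Reachable from e24ac62: {04106e4, 1b4d6cf, 28a8385, 37675a7, 4035e39, 5997e17, 618a060, 80bef3a, 93bc34a, bdc6563, c60ab50, d0642c5, e24ac62}.
Only in 618a060's history (ahead): {} — 0.
Only in e24ac62's history (behind): {04106e4, 1b4d6cf, 28a8385, 37675a7, 4035e39, 5997e17, 80bef3a, 93bc34a, bdc6563, c60ab50, d0642c5, e24ac62} — 12.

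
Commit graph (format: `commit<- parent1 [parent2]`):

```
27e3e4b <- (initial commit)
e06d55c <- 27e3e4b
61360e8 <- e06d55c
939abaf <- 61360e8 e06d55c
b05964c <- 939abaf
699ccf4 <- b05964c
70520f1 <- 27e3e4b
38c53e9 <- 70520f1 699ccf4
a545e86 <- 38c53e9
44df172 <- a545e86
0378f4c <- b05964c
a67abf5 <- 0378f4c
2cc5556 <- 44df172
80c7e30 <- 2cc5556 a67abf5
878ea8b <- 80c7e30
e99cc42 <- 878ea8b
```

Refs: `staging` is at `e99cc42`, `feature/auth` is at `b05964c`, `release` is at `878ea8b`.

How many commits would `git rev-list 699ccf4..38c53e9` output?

Reachable from 38c53e9: {27e3e4b, 38c53e9, 61360e8, 699ccf4, 70520f1, 939abaf, b05964c, e06d55c}.
Reachable from 699ccf4: {27e3e4b, 61360e8, 699ccf4, 939abaf, b05964c, e06d55c}.
In 38c53e9's history but not 699ccf4's: {38c53e9, 70520f1} — 2 commits.

2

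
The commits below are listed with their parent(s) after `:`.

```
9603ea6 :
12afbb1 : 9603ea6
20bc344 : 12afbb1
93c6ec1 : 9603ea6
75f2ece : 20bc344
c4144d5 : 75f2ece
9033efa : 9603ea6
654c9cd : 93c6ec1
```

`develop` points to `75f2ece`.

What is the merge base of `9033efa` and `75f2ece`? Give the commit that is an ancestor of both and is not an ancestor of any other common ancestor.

Ancestors of 9033efa: {9033efa, 9603ea6}.
Ancestors of 75f2ece: {12afbb1, 20bc344, 75f2ece, 9603ea6}.
Common ancestors: {9603ea6}.
The only common ancestor is 9603ea6, so it is the merge base.

9603ea6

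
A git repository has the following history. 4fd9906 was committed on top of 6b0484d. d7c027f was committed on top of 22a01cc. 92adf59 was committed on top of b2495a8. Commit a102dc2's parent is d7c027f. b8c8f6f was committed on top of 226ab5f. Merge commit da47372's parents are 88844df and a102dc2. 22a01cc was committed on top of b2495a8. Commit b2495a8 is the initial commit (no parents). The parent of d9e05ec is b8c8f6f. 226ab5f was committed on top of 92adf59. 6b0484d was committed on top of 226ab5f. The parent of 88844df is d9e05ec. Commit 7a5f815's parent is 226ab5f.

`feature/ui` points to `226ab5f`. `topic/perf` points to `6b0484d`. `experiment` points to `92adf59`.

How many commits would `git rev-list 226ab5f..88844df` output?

3

Reachable from 88844df: {226ab5f, 88844df, 92adf59, b2495a8, b8c8f6f, d9e05ec}.
Reachable from 226ab5f: {226ab5f, 92adf59, b2495a8}.
In 88844df's history but not 226ab5f's: {88844df, b8c8f6f, d9e05ec} — 3 commits.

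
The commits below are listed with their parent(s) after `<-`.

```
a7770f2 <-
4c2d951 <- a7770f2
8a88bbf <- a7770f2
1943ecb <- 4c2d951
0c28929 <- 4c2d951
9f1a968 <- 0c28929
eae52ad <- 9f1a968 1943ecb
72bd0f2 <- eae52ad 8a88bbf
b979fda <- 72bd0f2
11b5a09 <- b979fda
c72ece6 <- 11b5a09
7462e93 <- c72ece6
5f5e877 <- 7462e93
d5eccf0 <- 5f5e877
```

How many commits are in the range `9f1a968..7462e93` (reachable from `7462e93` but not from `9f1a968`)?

8

Reachable from 7462e93: {0c28929, 11b5a09, 1943ecb, 4c2d951, 72bd0f2, 7462e93, 8a88bbf, 9f1a968, a7770f2, b979fda, c72ece6, eae52ad}.
Reachable from 9f1a968: {0c28929, 4c2d951, 9f1a968, a7770f2}.
In 7462e93's history but not 9f1a968's: {11b5a09, 1943ecb, 72bd0f2, 7462e93, 8a88bbf, b979fda, c72ece6, eae52ad} — 8 commits.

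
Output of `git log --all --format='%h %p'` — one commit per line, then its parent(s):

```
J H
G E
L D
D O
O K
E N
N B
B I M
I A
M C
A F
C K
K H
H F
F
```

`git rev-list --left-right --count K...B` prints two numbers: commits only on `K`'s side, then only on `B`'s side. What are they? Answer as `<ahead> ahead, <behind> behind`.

Reachable from K: {F, H, K}.
Reachable from B: {A, B, C, F, H, I, K, M}.
Only in K's history (ahead): {} — 0.
Only in B's history (behind): {A, B, C, I, M} — 5.

0 ahead, 5 behind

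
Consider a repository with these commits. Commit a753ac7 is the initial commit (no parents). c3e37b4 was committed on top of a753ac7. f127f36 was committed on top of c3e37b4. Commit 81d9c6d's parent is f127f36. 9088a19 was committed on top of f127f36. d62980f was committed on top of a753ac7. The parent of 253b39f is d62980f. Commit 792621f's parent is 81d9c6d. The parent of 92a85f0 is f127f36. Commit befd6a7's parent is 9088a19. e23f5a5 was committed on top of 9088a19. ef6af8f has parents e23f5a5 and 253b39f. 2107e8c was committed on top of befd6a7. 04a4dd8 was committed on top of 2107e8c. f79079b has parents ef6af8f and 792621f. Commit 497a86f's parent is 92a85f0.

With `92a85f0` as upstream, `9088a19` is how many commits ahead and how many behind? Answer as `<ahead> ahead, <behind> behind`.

1 ahead, 1 behind

Reachable from 9088a19: {9088a19, a753ac7, c3e37b4, f127f36}.
Reachable from 92a85f0: {92a85f0, a753ac7, c3e37b4, f127f36}.
Only in 9088a19's history (ahead): {9088a19} — 1.
Only in 92a85f0's history (behind): {92a85f0} — 1.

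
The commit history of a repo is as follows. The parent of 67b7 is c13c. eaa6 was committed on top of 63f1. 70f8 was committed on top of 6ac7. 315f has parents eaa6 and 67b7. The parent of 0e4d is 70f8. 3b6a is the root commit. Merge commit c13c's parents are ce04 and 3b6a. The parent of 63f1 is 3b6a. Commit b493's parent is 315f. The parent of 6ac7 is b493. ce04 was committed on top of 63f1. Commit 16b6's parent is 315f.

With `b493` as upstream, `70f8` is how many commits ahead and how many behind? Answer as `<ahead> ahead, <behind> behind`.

Reachable from 70f8: {315f, 3b6a, 63f1, 67b7, 6ac7, 70f8, b493, c13c, ce04, eaa6}.
Reachable from b493: {315f, 3b6a, 63f1, 67b7, b493, c13c, ce04, eaa6}.
Only in 70f8's history (ahead): {6ac7, 70f8} — 2.
Only in b493's history (behind): {} — 0.

2 ahead, 0 behind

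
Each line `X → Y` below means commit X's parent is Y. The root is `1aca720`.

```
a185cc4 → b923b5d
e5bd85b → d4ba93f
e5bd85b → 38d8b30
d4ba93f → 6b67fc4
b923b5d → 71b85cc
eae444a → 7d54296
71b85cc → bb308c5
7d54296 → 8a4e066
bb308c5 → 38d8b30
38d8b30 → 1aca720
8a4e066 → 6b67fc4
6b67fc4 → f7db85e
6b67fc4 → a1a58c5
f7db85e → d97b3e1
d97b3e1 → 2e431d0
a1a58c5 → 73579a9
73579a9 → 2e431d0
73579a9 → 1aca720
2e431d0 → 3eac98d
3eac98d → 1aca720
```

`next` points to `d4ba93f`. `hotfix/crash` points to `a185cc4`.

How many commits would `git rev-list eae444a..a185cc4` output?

Reachable from a185cc4: {1aca720, 38d8b30, 71b85cc, a185cc4, b923b5d, bb308c5}.
Reachable from eae444a: {1aca720, 2e431d0, 3eac98d, 6b67fc4, 73579a9, 7d54296, 8a4e066, a1a58c5, d97b3e1, eae444a, f7db85e}.
In a185cc4's history but not eae444a's: {38d8b30, 71b85cc, a185cc4, b923b5d, bb308c5} — 5 commits.

5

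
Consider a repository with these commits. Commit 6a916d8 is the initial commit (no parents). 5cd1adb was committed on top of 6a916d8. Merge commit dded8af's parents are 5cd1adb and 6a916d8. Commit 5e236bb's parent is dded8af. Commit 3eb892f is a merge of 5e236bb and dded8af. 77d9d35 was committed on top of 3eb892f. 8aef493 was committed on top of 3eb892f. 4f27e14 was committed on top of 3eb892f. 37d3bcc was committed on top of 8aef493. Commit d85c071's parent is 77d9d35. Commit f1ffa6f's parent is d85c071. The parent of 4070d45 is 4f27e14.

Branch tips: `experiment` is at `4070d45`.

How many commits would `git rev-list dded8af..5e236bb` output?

Reachable from 5e236bb: {5cd1adb, 5e236bb, 6a916d8, dded8af}.
Reachable from dded8af: {5cd1adb, 6a916d8, dded8af}.
In 5e236bb's history but not dded8af's: {5e236bb} — 1 commit.

1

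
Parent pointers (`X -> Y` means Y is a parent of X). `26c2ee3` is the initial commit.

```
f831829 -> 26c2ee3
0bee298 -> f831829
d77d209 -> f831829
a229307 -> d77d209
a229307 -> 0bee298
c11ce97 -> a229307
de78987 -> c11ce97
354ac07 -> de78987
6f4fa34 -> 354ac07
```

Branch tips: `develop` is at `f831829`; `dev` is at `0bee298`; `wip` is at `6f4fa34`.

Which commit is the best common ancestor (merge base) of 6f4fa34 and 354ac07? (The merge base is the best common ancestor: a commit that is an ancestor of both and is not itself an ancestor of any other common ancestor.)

354ac07

Ancestors of 6f4fa34: {0bee298, 26c2ee3, 354ac07, 6f4fa34, a229307, c11ce97, d77d209, de78987, f831829}.
Ancestors of 354ac07: {0bee298, 26c2ee3, 354ac07, a229307, c11ce97, d77d209, de78987, f831829}.
Common ancestors: {0bee298, 26c2ee3, 354ac07, a229307, c11ce97, d77d209, de78987, f831829}.
Among these, 354ac07 is not an ancestor of any other common ancestor — it is the merge base.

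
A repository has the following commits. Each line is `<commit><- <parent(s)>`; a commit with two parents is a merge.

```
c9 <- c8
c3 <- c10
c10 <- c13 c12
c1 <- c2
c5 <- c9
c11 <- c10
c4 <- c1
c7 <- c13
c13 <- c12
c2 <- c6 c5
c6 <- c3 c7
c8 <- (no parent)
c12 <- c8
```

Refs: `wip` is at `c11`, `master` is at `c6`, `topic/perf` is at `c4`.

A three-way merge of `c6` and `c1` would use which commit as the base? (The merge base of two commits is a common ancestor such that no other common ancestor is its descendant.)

Ancestors of c6: {c10, c12, c13, c3, c6, c7, c8}.
Ancestors of c1: {c1, c10, c12, c13, c2, c3, c5, c6, c7, c8, c9}.
Common ancestors: {c10, c12, c13, c3, c6, c7, c8}.
Among these, c6 is not an ancestor of any other common ancestor — it is the merge base.

c6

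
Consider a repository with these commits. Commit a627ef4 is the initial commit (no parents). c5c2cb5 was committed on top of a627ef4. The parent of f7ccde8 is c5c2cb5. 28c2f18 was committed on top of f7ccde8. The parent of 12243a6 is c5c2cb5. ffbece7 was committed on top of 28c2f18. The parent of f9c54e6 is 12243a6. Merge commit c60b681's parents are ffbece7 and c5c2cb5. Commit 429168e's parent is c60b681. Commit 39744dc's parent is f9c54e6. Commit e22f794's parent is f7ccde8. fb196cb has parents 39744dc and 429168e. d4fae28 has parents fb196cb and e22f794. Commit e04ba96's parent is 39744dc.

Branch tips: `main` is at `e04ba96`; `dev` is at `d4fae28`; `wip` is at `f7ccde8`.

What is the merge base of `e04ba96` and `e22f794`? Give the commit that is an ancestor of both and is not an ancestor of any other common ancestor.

c5c2cb5

Ancestors of e04ba96: {12243a6, 39744dc, a627ef4, c5c2cb5, e04ba96, f9c54e6}.
Ancestors of e22f794: {a627ef4, c5c2cb5, e22f794, f7ccde8}.
Common ancestors: {a627ef4, c5c2cb5}.
Among these, c5c2cb5 is not an ancestor of any other common ancestor — it is the merge base.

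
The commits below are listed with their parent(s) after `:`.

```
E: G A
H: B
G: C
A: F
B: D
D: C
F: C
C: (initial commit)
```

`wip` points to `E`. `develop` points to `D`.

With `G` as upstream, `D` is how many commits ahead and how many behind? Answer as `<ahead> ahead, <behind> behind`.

1 ahead, 1 behind

Reachable from D: {C, D}.
Reachable from G: {C, G}.
Only in D's history (ahead): {D} — 1.
Only in G's history (behind): {G} — 1.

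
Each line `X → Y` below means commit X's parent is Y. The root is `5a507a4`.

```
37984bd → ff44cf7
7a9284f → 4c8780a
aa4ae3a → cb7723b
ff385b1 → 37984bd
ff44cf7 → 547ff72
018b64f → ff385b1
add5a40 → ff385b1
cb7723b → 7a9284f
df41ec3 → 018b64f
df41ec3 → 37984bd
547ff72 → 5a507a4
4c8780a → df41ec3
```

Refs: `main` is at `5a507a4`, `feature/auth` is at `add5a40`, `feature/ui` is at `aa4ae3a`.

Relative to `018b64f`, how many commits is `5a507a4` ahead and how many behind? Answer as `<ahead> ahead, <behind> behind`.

0 ahead, 5 behind

Reachable from 5a507a4: {5a507a4}.
Reachable from 018b64f: {018b64f, 37984bd, 547ff72, 5a507a4, ff385b1, ff44cf7}.
Only in 5a507a4's history (ahead): {} — 0.
Only in 018b64f's history (behind): {018b64f, 37984bd, 547ff72, ff385b1, ff44cf7} — 5.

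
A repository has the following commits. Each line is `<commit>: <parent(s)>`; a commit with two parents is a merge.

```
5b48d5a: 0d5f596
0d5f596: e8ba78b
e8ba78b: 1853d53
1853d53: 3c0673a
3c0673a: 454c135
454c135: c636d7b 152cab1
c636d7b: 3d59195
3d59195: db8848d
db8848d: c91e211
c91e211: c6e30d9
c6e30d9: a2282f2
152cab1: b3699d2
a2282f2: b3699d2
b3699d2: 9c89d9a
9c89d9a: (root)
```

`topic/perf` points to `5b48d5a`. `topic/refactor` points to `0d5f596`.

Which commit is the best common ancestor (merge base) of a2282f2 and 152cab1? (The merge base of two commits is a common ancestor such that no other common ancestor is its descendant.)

Ancestors of a2282f2: {9c89d9a, a2282f2, b3699d2}.
Ancestors of 152cab1: {152cab1, 9c89d9a, b3699d2}.
Common ancestors: {9c89d9a, b3699d2}.
Among these, b3699d2 is not an ancestor of any other common ancestor — it is the merge base.

b3699d2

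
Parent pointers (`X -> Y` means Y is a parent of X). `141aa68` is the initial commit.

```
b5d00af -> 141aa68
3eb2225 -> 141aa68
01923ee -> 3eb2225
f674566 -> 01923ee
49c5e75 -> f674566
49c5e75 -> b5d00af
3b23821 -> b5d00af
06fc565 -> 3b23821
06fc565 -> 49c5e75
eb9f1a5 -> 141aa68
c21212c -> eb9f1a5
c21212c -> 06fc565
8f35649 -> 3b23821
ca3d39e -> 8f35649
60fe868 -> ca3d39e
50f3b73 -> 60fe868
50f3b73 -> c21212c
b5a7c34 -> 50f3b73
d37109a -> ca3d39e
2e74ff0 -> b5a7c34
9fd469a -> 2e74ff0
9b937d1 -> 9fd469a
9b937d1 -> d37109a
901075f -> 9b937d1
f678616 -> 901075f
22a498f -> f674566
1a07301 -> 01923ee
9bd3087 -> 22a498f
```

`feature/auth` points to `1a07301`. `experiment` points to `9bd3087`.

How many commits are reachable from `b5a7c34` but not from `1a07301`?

Reachable from b5a7c34: {01923ee, 06fc565, 141aa68, 3b23821, 3eb2225, 49c5e75, 50f3b73, 60fe868, 8f35649, b5a7c34, b5d00af, c21212c, ca3d39e, eb9f1a5, f674566}.
Reachable from 1a07301: {01923ee, 141aa68, 1a07301, 3eb2225}.
In b5a7c34's history but not 1a07301's: {06fc565, 3b23821, 49c5e75, 50f3b73, 60fe868, 8f35649, b5a7c34, b5d00af, c21212c, ca3d39e, eb9f1a5, f674566} — 12 commits.

12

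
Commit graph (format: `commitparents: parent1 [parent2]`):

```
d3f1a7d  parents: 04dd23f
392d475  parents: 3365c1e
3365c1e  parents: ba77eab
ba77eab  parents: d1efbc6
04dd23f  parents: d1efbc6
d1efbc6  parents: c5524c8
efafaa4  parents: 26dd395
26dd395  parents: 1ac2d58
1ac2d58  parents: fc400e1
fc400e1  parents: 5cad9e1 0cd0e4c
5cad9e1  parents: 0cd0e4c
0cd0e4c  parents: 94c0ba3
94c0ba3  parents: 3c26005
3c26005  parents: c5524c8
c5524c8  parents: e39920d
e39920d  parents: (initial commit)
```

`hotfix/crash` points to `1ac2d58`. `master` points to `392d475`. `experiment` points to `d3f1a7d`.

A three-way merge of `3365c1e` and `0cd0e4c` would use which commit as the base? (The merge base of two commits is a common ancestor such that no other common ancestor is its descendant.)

Ancestors of 3365c1e: {3365c1e, ba77eab, c5524c8, d1efbc6, e39920d}.
Ancestors of 0cd0e4c: {0cd0e4c, 3c26005, 94c0ba3, c5524c8, e39920d}.
Common ancestors: {c5524c8, e39920d}.
Among these, c5524c8 is not an ancestor of any other common ancestor — it is the merge base.

c5524c8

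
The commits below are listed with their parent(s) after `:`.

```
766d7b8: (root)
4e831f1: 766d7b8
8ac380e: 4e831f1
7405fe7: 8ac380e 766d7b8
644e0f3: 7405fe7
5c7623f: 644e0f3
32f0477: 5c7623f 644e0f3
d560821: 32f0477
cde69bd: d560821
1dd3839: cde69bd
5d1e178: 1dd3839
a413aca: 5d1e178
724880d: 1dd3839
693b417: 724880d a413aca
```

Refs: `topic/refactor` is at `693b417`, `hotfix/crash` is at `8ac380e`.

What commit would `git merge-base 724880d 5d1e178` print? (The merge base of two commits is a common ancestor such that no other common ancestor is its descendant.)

1dd3839

Ancestors of 724880d: {1dd3839, 32f0477, 4e831f1, 5c7623f, 644e0f3, 724880d, 7405fe7, 766d7b8, 8ac380e, cde69bd, d560821}.
Ancestors of 5d1e178: {1dd3839, 32f0477, 4e831f1, 5c7623f, 5d1e178, 644e0f3, 7405fe7, 766d7b8, 8ac380e, cde69bd, d560821}.
Common ancestors: {1dd3839, 32f0477, 4e831f1, 5c7623f, 644e0f3, 7405fe7, 766d7b8, 8ac380e, cde69bd, d560821}.
Among these, 1dd3839 is not an ancestor of any other common ancestor — it is the merge base.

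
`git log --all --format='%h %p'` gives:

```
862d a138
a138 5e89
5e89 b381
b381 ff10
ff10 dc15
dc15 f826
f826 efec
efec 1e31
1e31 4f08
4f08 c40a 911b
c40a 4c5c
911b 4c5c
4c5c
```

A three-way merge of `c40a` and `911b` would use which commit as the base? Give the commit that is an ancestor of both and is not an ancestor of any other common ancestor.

Ancestors of c40a: {4c5c, c40a}.
Ancestors of 911b: {4c5c, 911b}.
Common ancestors: {4c5c}.
The only common ancestor is 4c5c, so it is the merge base.

4c5c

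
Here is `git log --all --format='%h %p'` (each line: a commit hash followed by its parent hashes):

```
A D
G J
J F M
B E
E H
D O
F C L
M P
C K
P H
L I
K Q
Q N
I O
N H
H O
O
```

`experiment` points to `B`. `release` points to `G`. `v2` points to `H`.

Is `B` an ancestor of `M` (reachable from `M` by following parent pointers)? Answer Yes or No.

Ancestors of M: {H, M, O, P}.
B is not in that set, so it is not an ancestor of M.

No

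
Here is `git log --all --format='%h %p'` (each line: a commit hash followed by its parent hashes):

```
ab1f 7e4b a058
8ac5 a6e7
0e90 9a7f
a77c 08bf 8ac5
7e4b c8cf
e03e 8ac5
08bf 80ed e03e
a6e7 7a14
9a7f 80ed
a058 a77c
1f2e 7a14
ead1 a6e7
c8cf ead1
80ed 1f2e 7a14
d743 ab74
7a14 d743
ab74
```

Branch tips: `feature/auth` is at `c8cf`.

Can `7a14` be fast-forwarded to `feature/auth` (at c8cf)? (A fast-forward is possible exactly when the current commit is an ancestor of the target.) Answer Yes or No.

A fast-forward from 7a14 to c8cf is possible iff 7a14 is an ancestor of c8cf.
Ancestors of c8cf: {7a14, a6e7, ab74, c8cf, d743, ead1}.
7a14 is among them, so fast-forward is possible.

Yes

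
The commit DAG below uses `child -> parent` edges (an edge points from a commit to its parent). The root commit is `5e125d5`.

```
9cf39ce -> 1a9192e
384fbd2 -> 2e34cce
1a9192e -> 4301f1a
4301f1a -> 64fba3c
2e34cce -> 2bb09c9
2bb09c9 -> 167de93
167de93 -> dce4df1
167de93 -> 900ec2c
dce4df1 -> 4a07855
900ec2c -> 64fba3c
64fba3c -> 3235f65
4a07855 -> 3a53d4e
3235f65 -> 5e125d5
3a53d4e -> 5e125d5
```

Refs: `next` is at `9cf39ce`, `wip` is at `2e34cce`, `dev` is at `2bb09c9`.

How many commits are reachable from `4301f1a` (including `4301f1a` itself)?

4

Walking parent pointers from 4301f1a: reachable set = {3235f65, 4301f1a, 5e125d5, 64fba3c}.
That is 4 commits.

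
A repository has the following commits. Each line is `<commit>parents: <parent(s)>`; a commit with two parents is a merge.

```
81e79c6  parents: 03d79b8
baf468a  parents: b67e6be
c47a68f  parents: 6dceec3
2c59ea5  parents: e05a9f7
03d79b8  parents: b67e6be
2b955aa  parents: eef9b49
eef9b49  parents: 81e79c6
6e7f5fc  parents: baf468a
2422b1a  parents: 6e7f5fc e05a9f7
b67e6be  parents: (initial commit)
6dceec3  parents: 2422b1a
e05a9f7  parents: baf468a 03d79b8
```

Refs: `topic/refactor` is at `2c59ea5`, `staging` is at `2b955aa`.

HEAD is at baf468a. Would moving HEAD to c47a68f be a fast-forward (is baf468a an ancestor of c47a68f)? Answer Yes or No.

Yes

A fast-forward from baf468a to c47a68f is possible iff baf468a is an ancestor of c47a68f.
Ancestors of c47a68f: {03d79b8, 2422b1a, 6dceec3, 6e7f5fc, b67e6be, baf468a, c47a68f, e05a9f7}.
baf468a is among them, so fast-forward is possible.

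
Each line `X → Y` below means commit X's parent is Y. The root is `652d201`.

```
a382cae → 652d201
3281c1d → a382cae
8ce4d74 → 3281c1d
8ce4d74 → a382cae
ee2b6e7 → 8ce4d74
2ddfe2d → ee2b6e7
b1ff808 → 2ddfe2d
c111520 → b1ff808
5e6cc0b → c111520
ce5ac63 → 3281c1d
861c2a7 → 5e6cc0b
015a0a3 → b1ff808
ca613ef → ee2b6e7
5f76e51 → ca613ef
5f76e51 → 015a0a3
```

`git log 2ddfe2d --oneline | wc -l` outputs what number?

Walking parent pointers from 2ddfe2d: reachable set = {2ddfe2d, 3281c1d, 652d201, 8ce4d74, a382cae, ee2b6e7}.
That is 6 commits.

6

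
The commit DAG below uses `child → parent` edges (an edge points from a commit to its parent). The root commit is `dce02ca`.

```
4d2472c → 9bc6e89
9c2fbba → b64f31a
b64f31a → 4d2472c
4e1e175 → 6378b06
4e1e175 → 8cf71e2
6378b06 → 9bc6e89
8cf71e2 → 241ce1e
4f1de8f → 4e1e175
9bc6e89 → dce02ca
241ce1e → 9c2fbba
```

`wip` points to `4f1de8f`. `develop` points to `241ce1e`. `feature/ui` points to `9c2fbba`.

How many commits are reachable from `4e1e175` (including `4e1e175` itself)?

9

Walking parent pointers from 4e1e175: reachable set = {241ce1e, 4d2472c, 4e1e175, 6378b06, 8cf71e2, 9bc6e89, 9c2fbba, b64f31a, dce02ca}.
That is 9 commits.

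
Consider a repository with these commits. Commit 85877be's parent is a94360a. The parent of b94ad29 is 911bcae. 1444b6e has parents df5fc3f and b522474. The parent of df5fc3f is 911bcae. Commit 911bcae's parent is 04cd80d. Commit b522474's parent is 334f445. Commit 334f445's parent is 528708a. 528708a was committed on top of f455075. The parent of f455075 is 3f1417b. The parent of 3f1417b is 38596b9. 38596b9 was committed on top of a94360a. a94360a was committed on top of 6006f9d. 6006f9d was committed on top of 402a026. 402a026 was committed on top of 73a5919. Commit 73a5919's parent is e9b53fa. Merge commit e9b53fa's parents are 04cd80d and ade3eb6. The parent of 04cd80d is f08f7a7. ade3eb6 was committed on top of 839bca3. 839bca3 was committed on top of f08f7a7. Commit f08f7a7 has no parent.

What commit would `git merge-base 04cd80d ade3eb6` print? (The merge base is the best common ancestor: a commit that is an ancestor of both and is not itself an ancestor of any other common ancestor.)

Ancestors of 04cd80d: {04cd80d, f08f7a7}.
Ancestors of ade3eb6: {839bca3, ade3eb6, f08f7a7}.
Common ancestors: {f08f7a7}.
The only common ancestor is f08f7a7, so it is the merge base.

f08f7a7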